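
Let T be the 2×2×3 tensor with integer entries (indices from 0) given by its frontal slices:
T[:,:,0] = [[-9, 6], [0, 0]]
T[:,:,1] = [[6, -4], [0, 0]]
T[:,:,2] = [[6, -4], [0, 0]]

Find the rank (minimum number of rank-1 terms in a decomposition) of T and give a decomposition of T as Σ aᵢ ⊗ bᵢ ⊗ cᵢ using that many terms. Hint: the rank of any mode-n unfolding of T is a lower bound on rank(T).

rank(T) = 1

Lower bound: T ≠ 0 (e.g. T[0,0,0] = -9), so rank(T) ≥ 1.
Upper bound: if T = a ⊗ b ⊗ c then every fibre of T is a multiple of the corresponding factor, so read the factors off the fibres through the nonzero entry T[0,0,0] = -9.
The mode-1 fibre T[:,0,0] = [-9, 0] gives a = [1, 0] (primitive direction); the mode-2 fibre T[0,:,0] = [-9, 6] gives b = [3, -2]; then c[k] = T[0,0,k] / (a[0]·b[0]) = [-9, 6, 6] / 3 = [-3, 2, 2].
Expanding [1, 0] ⊗ [3, -2] ⊗ [-3, 2, 2] reproduces all 12 entries of T, so T = [1, 0] ⊗ [3, -2] ⊗ [-3, 2, 2] and rank(T) ≤ 1.
These bounds meet, so rank(T) = 1.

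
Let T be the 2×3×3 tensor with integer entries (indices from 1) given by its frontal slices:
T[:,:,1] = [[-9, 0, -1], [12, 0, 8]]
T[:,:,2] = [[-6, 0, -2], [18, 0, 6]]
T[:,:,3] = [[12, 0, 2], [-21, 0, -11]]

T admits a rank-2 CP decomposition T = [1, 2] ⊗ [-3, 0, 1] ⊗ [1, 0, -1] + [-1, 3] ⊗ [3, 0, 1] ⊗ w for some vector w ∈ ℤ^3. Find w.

Subtract the known terms from T to get the rank-1 residual R = [-1, 3] ⊗ [3, 0, 1] ⊗ w, so R[i,j,k] = a[i]·b[j]·w[k]. Pick indices with nonzero a[1]·b[1] = (-1)·(3) = -3. Only the fibre through (1,1,·) is needed: R[1,1,:] = T[1,1,:] − Σₗ aₗ[1]bₗ[1]cₗ = [-9, -6, 12] − (1)·(-3)·[1, 0, -1] = [-6, -6, 9]. Then w[k] = R[1,1,k] / -3 for each k, giving w = [-6, -6, 9] / -3 = [2, 2, -3].

w = [2, 2, -3]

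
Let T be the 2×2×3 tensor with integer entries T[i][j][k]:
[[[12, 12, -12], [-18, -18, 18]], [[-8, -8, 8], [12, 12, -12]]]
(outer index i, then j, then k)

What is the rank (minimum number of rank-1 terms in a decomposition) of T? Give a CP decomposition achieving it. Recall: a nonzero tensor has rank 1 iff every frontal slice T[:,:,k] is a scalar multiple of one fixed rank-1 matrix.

rank(T) = 1

Lower bound: T ≠ 0 (e.g. T[0,0,0] = 12), so rank(T) ≥ 1.
Upper bound: if T = a (x) b (x) c then every fibre of T is a multiple of the corresponding factor, so read the factors off the fibres through the nonzero entry T[0,0,0] = 12.
The mode-1 fibre T[:,0,0] = [12, -8] gives a = (3, -2) (primitive direction); the mode-2 fibre T[0,:,0] = [12, -18] gives b = (2, -3); then c[k] = T[0,0,k] / (a[0]·b[0]) = [12, 12, -12] / 6 = (2, 2, -2).
Expanding (3, -2) (x) (2, -3) (x) (2, 2, -2) reproduces all 12 entries of T, so T = (3, -2) (x) (2, -3) (x) (2, 2, -2) and rank(T) ≤ 1.
These bounds meet, so rank(T) = 1.
Check entry T[0,1,0] = -18: (3)·(-3)·(2) = -18.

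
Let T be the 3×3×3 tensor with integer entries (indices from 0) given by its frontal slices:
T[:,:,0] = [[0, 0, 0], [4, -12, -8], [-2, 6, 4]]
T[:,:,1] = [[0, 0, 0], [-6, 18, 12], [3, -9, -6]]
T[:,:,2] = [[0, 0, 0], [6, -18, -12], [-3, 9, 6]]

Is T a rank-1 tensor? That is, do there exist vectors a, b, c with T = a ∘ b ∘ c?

The mode-1 fibre T[:,0,0] = [0, 4, -2] gives a = [0, 2, -1] (primitive direction); the mode-2 fibre T[1,:,0] = [4, -12, -8] gives b = [1, -3, -2]; then c[k] = T[1,0,k] / (a[1]·b[0]) = [4, -6, 6] / 2 = [2, -3, 3].
Expanding [0, 2, -1] ∘ [1, -3, -2] ∘ [2, -3, 3] reproduces all 27 entries of T, so T = [0, 2, -1] ∘ [1, -3, -2] ∘ [2, -3, 3] and rank(T) ≤ 1.
Equivalently every frontal slice T[:,:,k] is c[k] times the rank-1 matrix [0, 2, -1] ∘ [1, -3, -2]. So T has rank 1 (it is nonzero).

Yes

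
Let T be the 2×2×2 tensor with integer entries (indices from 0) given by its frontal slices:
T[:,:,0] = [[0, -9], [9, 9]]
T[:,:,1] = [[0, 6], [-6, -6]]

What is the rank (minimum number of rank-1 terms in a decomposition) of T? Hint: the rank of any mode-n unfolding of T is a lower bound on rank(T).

Lower bound: in the mode-1 unfolding of T (rows indexed by i, columns by (j,k)) the 2×2 minor on rows i ∈ {0, 1}, columns (j,k) ∈ {(0,0), (1,0)} is det [[0, -9], [9, 9]] = 81 ≠ 0, so that unfolding has rank ≥ 2 and hence rank(T) ≥ 2 (CP rank is at least every unfolding rank, though it can be larger).
Upper bound: T[:,:,k] = c[k]·M for every slice, with c = [3, -2] and M = [[0, -3], [3, 3]] (rows i, columns j).
Splitting M by its rows (i = 0, 1), M = [1, 0][0, -3]ᵀ + [0, 1][3, 3]ᵀ.
Hence T = [1, 0] ∘ [0, -3] ∘ [3, -2] + [0, 1] ∘ [3, 3] ∘ [3, -2], so rank(T) ≤ 2.
These bounds meet, so rank(T) = 2.

2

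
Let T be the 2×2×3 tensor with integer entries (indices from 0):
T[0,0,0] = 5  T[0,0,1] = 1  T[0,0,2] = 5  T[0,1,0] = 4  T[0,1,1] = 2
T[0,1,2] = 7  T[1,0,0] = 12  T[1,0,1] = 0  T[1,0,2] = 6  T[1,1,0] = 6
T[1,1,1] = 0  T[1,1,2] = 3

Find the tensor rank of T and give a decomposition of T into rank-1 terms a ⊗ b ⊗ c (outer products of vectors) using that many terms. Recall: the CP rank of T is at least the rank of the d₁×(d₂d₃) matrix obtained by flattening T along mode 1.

Lower bound: the mode-3 unfolding of T (rows indexed by k, columns by (i,j) = (0,0), (0,1), (1,0), (1,1)) is [[5, 4, 12, 6], [1, 2, 0, 0], [5, 7, 6, 3]].
There the 2×2 minor on rows k ∈ {0, 1}, columns (i,j) ∈ {(0,0), (0,1)} is det [[5, 4], [1, 2]] = 6 ≠ 0, so this unfolding has rank ≥ 2; CP rank is at least every unfolding rank, so rank(T) ≥ 2. (Unfolding ranks only ever bound the CP rank from below — rank(T) can be strictly larger than all of them — so the matching upper bound has to come from an explicit 2-term decomposition.)
Upper bound — finding two terms. Write S_k = T[:,:,k] for the frontal slices: S₀ = [[5, 4], [12, 6]], S₁ = [[1, 2], [0, 0]], S₂ = [[5, 7], [6, 3]].
If T = a₁ ⊗ b₁ ⊗ c₁ + a₂ ⊗ b₂ ⊗ c₂ then each S_k = c₁[k]·a₁b₁ᵀ + c₂[k]·a₂b₂ᵀ. S₀ and S₁ are linearly independent, so a₁b₁ᵀ and a₂b₂ᵀ must span the same plane of matrices: they are the rank-1 matrices of the form x·S₀ + y·S₁.
det(x·S₀ + y·S₁) is −18·x² − 18·xy = (-18)·(x + y)(x), vanishing at (x:y) = (1:-1) and (0:1).
M₁ = S₀ − S₁ = [[4, 2], [12, 6]] = 2·(1, 3)(2, 1)ᵀ and M₂ = S₁ = [[1, 2], [0, 0]] = (1, 0)(1, 2)ᵀ, so take a₁ = (1, 3), b₁ = (2, 1), a₂ = (1, 0), b₂ = (1, 2).
Each slice is an integer combination of E₁ = a₁b₁ᵀ and E₂ = a₂b₂ᵀ: S₀ = 2·E₁ + E₂, S₁ = E₂, S₂ = E₁ + 3·E₂; reading off coefficients, c₁ = (2, 0, 1) and c₂ = (1, 1, 3).
Hence T = (1, 3) ⊗ (2, 1) ⊗ (2, 0, 1) + (1, 0) ⊗ (1, 2) ⊗ (1, 1, 3), so rank(T) ≤ 2.
These bounds meet, so rank(T) = 2.

rank(T) = 2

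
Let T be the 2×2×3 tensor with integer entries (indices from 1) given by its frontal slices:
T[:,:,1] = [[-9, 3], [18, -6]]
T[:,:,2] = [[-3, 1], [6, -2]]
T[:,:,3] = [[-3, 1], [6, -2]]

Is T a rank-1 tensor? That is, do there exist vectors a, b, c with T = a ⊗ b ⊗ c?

If T = a ⊗ b ⊗ c then every fibre of T is a multiple of the corresponding factor, so read the factors off the fibres through the nonzero entry T[1,1,1] = -9.
The mode-1 fibre T[:,1,1] = [-9, 18] gives a = [1, -2] (primitive direction); the mode-2 fibre T[1,:,1] = [-9, 3] gives b = [3, -1]; then c[k] = T[1,1,k] / (a[1]·b[1]) = [-9, -3, -3] / 3 = [-3, -1, -1].
Expanding [1, -2] ⊗ [3, -1] ⊗ [-3, -1, -1] reproduces all 12 entries of T, so T = [1, -2] ⊗ [3, -1] ⊗ [-3, -1, -1] and rank(T) ≤ 1.
Equivalently every frontal slice T[:,:,k] is c[k] times the rank-1 matrix [1, -2] ⊗ [3, -1]. So T has rank 1 (it is nonzero).

Yes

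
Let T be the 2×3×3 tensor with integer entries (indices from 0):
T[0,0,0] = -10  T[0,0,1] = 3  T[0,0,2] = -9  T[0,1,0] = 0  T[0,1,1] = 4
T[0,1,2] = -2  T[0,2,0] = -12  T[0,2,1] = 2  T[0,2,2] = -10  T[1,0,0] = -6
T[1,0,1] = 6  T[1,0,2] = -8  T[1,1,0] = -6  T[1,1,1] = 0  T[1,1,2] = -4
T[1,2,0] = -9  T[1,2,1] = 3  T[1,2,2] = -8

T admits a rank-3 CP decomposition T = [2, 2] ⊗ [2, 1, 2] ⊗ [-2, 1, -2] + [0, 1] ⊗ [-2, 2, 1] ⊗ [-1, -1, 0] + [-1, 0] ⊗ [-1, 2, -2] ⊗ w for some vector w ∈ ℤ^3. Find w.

w = [-2, -1, -1]

Subtract the known terms from T to get the rank-1 residual R = [-1, 0] ⊗ [-1, 2, -2] ⊗ w, so R[i,j,k] = a[i]·b[j]·w[k]. Pick indices with nonzero a[0]·b[0] = (-1)·(-1) = 1. Only the fibre through (0,0,·) is needed: R[0,0,:] = T[0,0,:] − Σₗ aₗ[0]bₗ[0]cₗ = [-10, 3, -9] − (2)·(2)·[-2, 1, -2] − (0)·(-2)·[-1, -1, 0] = [-2, -1, -1]. Then w[k] = R[0,0,k] / 1 for each k, giving w = [-2, -1, -1] / 1 = [-2, -1, -1].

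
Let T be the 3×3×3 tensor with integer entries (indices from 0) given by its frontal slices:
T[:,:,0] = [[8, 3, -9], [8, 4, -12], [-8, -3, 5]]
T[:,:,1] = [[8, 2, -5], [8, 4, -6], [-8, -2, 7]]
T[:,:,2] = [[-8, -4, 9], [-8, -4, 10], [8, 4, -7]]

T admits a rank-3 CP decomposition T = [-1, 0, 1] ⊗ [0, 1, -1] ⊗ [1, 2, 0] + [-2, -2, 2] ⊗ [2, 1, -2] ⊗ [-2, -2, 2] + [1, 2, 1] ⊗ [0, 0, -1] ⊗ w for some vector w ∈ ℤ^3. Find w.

Subtract the known terms from T to get the rank-1 residual R = [1, 2, 1] ⊗ [0, 0, -1] ⊗ w, so R[i,j,k] = a[i]·b[j]·w[k]. Pick indices with nonzero a[0]·b[2] = (1)·(-1) = -1. Only the fibre through (0,2,·) is needed: R[0,2,:] = T[0,2,:] − Σₗ aₗ[0]bₗ[2]cₗ = [-9, -5, 9] − (-1)·(-1)·[1, 2, 0] − (-2)·(-2)·[-2, -2, 2] = [-2, 1, 1]. Then w[k] = R[0,2,k] / -1 for each k, giving w = [-2, 1, 1] / -1 = [2, -1, -1].

w = [2, -1, -1]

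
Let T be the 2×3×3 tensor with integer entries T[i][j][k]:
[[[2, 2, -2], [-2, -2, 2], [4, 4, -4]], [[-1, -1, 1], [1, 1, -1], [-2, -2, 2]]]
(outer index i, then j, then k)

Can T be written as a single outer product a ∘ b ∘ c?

The mode-1 fibre T[:,0,0] = [2, -1] gives a = [2, -1] (primitive direction); the mode-2 fibre T[0,:,0] = [2, -2, 4] gives b = [1, -1, 2]; then c[k] = T[0,0,k] / (a[0]·b[0]) = [2, 2, -2] / 2 = [1, 1, -1].
Expanding [2, -1] ∘ [1, -1, 2] ∘ [1, 1, -1] reproduces all 18 entries of T, so T = [2, -1] ∘ [1, -1, 2] ∘ [1, 1, -1] and rank(T) ≤ 1.
Equivalently every frontal slice T[:,:,k] is c[k] times the rank-1 matrix [2, -1] ∘ [1, -1, 2]. So T has rank 1 (it is nonzero).

Yes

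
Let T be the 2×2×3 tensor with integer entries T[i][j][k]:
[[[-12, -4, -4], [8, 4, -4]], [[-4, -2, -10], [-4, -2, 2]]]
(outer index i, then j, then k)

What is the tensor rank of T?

Lower bound: the mode-3 unfolding of T (rows indexed by k, columns by (i,j) = (0,0), (0,1), (1,0), (1,1)) is [[-12, 8, -4, -4], [-4, 4, -2, -2], [-4, -4, -10, 2]].
There the 3×3 minor on rows k ∈ {0, 1, 2}, columns (i,j) ∈ {(0,0), (0,1), (1,0)} is det [[-12, 8, -4], [-4, 4, -2], [-4, -4, -10]] = 192 ≠ 0, so this unfolding has rank ≥ 3; CP rank is at least every unfolding rank, so rank(T) ≥ 3. (Flattening ranks never certify an upper bound on CP rank; for that we must actually write T with 3 rank-1 terms.)
Upper bound: T is a sum of 3 rank-1 terms, T = [0, 1] ⊗ [1, 0] ⊗ [-4, -4, 0] + [1, 1] ⊗ [1, 0] ⊗ [-4, 0, -8] + [2, -1] ⊗ [1, -1] ⊗ [-4, -2, 2] (written with every a and b primitive with positive leading entry and the scale carried by c; CP decompositions are not unique, and this one is verified by expanding entrywise), so rank(T) ≤ 3.
These bounds meet, so rank(T) = 3.
Check entry T[0,1,0] = 8: (0)·(0)·(-4) + (1)·(0)·(-4) + (2)·(-1)·(-4) = 8.

3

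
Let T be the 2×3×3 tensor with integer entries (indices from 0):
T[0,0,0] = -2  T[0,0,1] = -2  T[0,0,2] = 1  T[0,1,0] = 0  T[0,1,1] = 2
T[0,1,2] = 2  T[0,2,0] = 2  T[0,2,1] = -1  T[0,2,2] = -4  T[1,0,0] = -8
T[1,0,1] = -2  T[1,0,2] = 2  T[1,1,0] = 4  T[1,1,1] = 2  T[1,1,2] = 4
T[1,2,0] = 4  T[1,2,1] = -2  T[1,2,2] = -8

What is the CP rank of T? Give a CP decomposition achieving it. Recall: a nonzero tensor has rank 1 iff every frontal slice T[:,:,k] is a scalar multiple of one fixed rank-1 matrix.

Lower bound: the mode-2 unfolding of T (rows indexed by j, columns by (i,k) = (0,0), (0,1), (0,2), (1,0), (1,1), (1,2)) is [[-2, -2, 1, -8, -2, 2], [0, 2, 2, 4, 2, 4], [2, -1, -4, 4, -2, -8]].
There the 3×3 minor on rows j ∈ {0, 1, 2}, columns (i,k) ∈ {(0,0), (0,1), (1,0)} is det [[-2, -2, -8], [0, 2, 4], [2, -1, 4]] = -8 ≠ 0, so this unfolding has rank ≥ 3; CP rank is at least every unfolding rank, so rank(T) ≥ 3. (Flattening ranks never certify an upper bound on CP rank; for that we must actually write T with 3 rank-1 terms.)
Upper bound: T is a sum of 3 rank-1 terms, T = [0, 1] ∘ [1, -1, 0] ∘ [-4, 2, 0] + [1, 2] ∘ [1, -2, 2] ∘ [0, -1, -1] + [1, 2] ∘ [1, 0, -1] ∘ [-2, -1, 2] (written with every a and b primitive with positive leading entry and the scale carried by c; CP decompositions are not unique, and this one is verified by expanding entrywise), so rank(T) ≤ 3.
These bounds meet, so rank(T) = 3.

rank(T) = 3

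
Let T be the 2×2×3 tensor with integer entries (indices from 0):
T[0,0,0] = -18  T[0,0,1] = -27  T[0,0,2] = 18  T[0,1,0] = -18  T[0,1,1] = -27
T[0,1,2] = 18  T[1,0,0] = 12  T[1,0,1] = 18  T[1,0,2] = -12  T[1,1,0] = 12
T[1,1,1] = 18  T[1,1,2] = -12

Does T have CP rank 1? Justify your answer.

If T = a ∘ b ∘ c then every fibre of T is a multiple of the corresponding factor, so read the factors off the fibres through the nonzero entry T[0,0,0] = -18.
The mode-1 fibre T[:,0,0] = [-18, 12] gives a = (3, -2) (primitive direction); the mode-2 fibre T[0,:,0] = [-18, -18] gives b = (1, 1); then c[k] = T[0,0,k] / (a[0]·b[0]) = [-18, -27, 18] / 3 = (-6, -9, 6).
Expanding (3, -2) ∘ (1, 1) ∘ (-6, -9, 6) reproduces all 12 entries of T, so T = (3, -2) ∘ (1, 1) ∘ (-6, -9, 6) and rank(T) ≤ 1.
Equivalently every frontal slice T[:,:,k] is c[k] times the rank-1 matrix (3, -2) ∘ (1, 1). So T has rank 1 (it is nonzero).

Yes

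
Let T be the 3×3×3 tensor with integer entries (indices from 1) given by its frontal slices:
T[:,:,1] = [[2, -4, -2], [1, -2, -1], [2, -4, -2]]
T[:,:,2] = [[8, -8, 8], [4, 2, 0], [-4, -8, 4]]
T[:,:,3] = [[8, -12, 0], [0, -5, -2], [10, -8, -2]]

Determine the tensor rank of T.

3

Lower bound: the mode-1 unfolding of T (rows indexed by i, columns by (j,k) = (1,1), (1,2), (1,3), (2,1), (2,2), (2,3), (3,1), (3,2), (3,3)) is [[2, 8, 8, -4, -8, -12, -2, 8, 0], [1, 4, 0, -2, 2, -5, -1, 0, -2], [2, -4, 10, -4, -8, -8, -2, 4, -2]].
There the 3×3 minor on rows i ∈ {1, 2, 3}, columns (j,k) ∈ {(1,1), (1,2), (1,3)} is det [[2, 8, 8], [1, 4, 0], [2, -4, 10]] = -96 ≠ 0, so this unfolding has rank ≥ 3; CP rank is at least every unfolding rank, so rank(T) ≥ 3. (Flattening ranks never certify an upper bound on CP rank; for that we must actually write T with 3 rank-1 terms.)
Upper bound: T is a sum of 3 rank-1 terms, T = (0, 1, -2) ⊗ (2, 1, 0) ⊗ (0, 2, -1) + (2, 0, 1) ⊗ (1, -1, 1) ⊗ (0, 4, 2) + (2, 1, 2) ⊗ (1, -2, -1) ⊗ (1, 0, 2) (written with every a and b primitive with positive leading entry and the scale carried by c; CP decompositions are not unique, and this one is verified by expanding entrywise), so rank(T) ≤ 3.
These bounds meet, so rank(T) = 3.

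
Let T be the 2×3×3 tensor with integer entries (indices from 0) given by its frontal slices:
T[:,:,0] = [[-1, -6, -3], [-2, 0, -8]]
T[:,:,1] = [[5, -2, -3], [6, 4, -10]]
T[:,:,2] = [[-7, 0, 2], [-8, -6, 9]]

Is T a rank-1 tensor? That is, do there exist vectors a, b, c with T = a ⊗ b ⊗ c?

No

The mode-3 unfolding of T (rows indexed by k, columns by (i,j) = (0,0), (0,1), (0,2), (1,0), (1,1), (1,2)) is [[-1, -6, -3, -2, 0, -8], [5, -2, -3, 6, 4, -10], [-7, 0, 2, -8, -6, 9]].
There the 3×3 minor on rows k ∈ {0, 1, 2}, columns (i,j) ∈ {(0,0), (0,1), (0,2)} is det [[-1, -6, -3], [5, -2, -3], [-7, 0, 2]] = -20 ≠ 0, so this unfolding has rank ≥ 3; CP rank is at least every unfolding rank, so rank(T) ≥ 3.
In particular rank(T) ≥ 3 > 1, so T is not rank-1.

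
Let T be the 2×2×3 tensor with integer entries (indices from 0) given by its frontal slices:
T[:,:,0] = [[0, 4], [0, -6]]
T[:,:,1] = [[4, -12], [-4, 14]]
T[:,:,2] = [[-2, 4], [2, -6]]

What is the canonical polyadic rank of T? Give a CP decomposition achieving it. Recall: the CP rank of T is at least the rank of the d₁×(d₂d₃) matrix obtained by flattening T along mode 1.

rank(T) = 3

Lower bound: the mode-3 unfolding of T (rows indexed by k, columns by (i,j) = (0,0), (0,1), (1,0), (1,1)) is [[0, 4, 0, -6], [4, -12, -4, 14], [-2, 4, 2, -6]].
There the 3×3 minor on rows k ∈ {0, 1, 2}, columns (i,j) ∈ {(0,0), (0,1), (1,1)} is det [[0, 4, -6], [4, -12, 14], [-2, 4, -6]] = 32 ≠ 0, so this unfolding has rank ≥ 3; CP rank is at least every unfolding rank, so rank(T) ≥ 3. (Flattening ranks never certify an upper bound on CP rank; for that we must actually write T with 3 rank-1 terms.)
Upper bound: T is a sum of 3 rank-1 terms, T = [0, 1] ⊗ [0, 1] ⊗ [-4, 4, -2] + [1, -1] ⊗ [1, -2] ⊗ [0, 4, -2] + [2, -1] ⊗ [0, 1] ⊗ [2, -2, 0] (one valid choice — decompositions are not unique — normalised so each a, b is primitive with positive first nonzero entry; check it by expanding all entries), so rank(T) ≤ 3.
These bounds meet, so rank(T) = 3.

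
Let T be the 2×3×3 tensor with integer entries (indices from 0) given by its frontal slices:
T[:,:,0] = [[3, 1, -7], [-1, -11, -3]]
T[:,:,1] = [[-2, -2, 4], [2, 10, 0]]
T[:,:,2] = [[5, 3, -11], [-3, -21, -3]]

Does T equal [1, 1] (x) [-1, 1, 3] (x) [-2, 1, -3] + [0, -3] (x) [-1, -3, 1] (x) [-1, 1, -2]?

No

Reconstruct entry (0,0,0) from the claimed factors: Σₗ aₗ[0]bₗ[0]cₗ[0] = (1)·(-1)·(-2) + (0)·(-1)·(-1) = 2, but T[0,0,0] = 3. The claim is false.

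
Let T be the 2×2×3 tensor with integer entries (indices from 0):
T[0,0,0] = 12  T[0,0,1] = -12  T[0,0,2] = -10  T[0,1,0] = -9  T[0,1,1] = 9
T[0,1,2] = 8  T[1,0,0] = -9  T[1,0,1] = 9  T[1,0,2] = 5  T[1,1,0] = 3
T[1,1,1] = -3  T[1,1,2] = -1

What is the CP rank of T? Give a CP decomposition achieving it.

Lower bound: in the mode-3 unfolding of T (rows indexed by k, columns by (i,j)) the 2×2 minor on rows k ∈ {0, 2}, columns (i,j) ∈ {(0,0), (0,1)} is det [[12, -9], [-10, 8]] = 6 ≠ 0, so that unfolding has rank ≥ 2 and hence rank(T) ≥ 2 (CP rank is at least every unfolding rank, though it can be larger).
Upper bound: with S_k = T[:,:,k], the two rank-1 terms a₁b₁ᵀ, a₂b₂ᵀ are the rank-1 members of the pencil x·S₀ + y·S₂.
det(x·S₀ + y·S₂) is −45·x² + 75·xy − 30·y² = (-15)·(3·x − 2·y)(x − y), vanishing at (x:y) = (2:3) and (1:1).
M₁ = 2·S₀ + 3·S₂ = [[-6, 6], [-3, 3]] = (-3)·(2, 1)(1, -1)ᵀ and M₂ = S₀ + S₂ = [[2, -1], [-4, 2]] = (1, -2)(2, -1)ᵀ, so take a₁ = (2, 1), b₁ = (1, -1), a₂ = (1, -2), b₂ = (2, -1).
Each slice is an integer combination of E₁ = a₁b₁ᵀ and E₂ = a₂b₂ᵀ: S₀ = 3·E₁ + 3·E₂, S₁ = −3·E₁ − 3·E₂, S₂ = −3·E₁ − 2·E₂; reading off coefficients, c₁ = (3, -3, -3) and c₂ = (3, -3, -2).
Hence T = (2, 1) (x) (1, -1) (x) (3, -3, -3) + (1, -2) (x) (2, -1) (x) (3, -3, -2), so rank(T) ≤ 2.
These bounds meet, so rank(T) = 2.

rank(T) = 2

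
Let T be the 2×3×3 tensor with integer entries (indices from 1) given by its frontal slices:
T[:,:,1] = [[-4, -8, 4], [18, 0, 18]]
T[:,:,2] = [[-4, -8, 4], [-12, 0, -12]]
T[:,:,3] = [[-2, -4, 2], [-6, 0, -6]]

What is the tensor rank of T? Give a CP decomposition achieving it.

Lower bound: in the mode-3 unfolding of T (rows indexed by k, columns by (i,j)) the 2×2 minor on rows k ∈ {1, 2}, columns (i,j) ∈ {(1,1), (2,1)} is det [[-4, 18], [-4, -12]] = 120 ≠ 0, so that unfolding has rank ≥ 2 and hence rank(T) ≥ 2 (CP rank is at least every unfolding rank, though it can be larger).
Upper bound: with S_k = T[:,:,k], the two rank-1 terms a₁b₁ᵀ, a₂b₂ᵀ are the rank-1 members of the pencil x·S₁ + y·S₂.
The 2×2 minor of x·S₁ + y·S₂ on rows {1,2}, columns {1,2} is 144·x² + 48·xy − 96·y² = 48·(3·x − 2·y)(x + y), vanishing at (x:y) = (2:3) and (1:-1).
M₁ = 2·S₁ + 3·S₂ = [[-20, -40, 20], [0, 0, 0]] = (-20)·[1, 0][1, 2, -1]ᵀ and M₂ = S₁ − S₂ = [[0, 0, 0], [30, 0, 30]] = 30·[0, 1][1, 0, 1]ᵀ, so take a₁ = [1, 0], b₁ = [1, 2, -1], a₂ = [0, 1], b₂ = [1, 0, 1].
Each slice is an integer combination of E₁ = a₁b₁ᵀ and E₂ = a₂b₂ᵀ: S₁ = −4·E₁ + 18·E₂, S₂ = −4·E₁ − 12·E₂, S₃ = −2·E₁ − 6·E₂; reading off coefficients, c₁ = [-4, -4, -2] and c₂ = [18, -12, -6].
Hence T = [1, 0] ⊗ [1, 2, -1] ⊗ [-4, -4, -2] + [0, 1] ⊗ [1, 0, 1] ⊗ [18, -12, -6], so rank(T) ≤ 2.
These bounds meet, so rank(T) = 2.

rank(T) = 2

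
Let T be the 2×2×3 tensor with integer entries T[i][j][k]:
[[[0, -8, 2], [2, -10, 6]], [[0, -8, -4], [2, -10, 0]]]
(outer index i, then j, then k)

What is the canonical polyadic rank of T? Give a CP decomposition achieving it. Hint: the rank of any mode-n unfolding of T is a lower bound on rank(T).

Lower bound: the mode-3 unfolding of T (rows indexed by k, columns by (i,j) = (0,0), (0,1), (1,0), (1,1)) is [[0, 2, 0, 2], [-8, -10, -8, -10], [2, 6, -4, 0]].
There the 3×3 minor on rows k ∈ {0, 1, 2}, columns (i,j) ∈ {(0,0), (0,1), (1,0)} is det [[0, 2, 0], [-8, -10, -8], [2, 6, -4]] = -96 ≠ 0, so this unfolding has rank ≥ 3; CP rank is at least every unfolding rank, so rank(T) ≥ 3. (Flattening ranks never certify an upper bound on CP rank; for that we must actually write T with 3 rank-1 terms.)
Upper bound: T is a sum of 3 rank-1 terms, T = [1, -2] ⊗ [1, 1] ⊗ [0, 0, 2] + [1, 1] ⊗ [0, 1] ⊗ [2, -2, 4] + [1, 1] ⊗ [1, 1] ⊗ [0, -8, 0] (written with every a and b primitive with positive leading entry and the scale carried by c; CP decompositions are not unique, and this one is verified by expanding entrywise), so rank(T) ≤ 3.
These bounds meet, so rank(T) = 3.

rank(T) = 3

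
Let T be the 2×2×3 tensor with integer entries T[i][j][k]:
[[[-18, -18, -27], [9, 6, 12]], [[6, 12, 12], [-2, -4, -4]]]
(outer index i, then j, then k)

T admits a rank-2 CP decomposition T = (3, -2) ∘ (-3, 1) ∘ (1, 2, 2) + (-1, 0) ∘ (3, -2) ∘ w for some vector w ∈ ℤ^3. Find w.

w = (3, 0, 3)

Subtract the known terms from T to get the rank-1 residual R = (-1, 0) ∘ (3, -2) ∘ w, so R[i,j,k] = a[i]·b[j]·w[k]. Pick indices with nonzero a[0]·b[0] = (-1)·(3) = -3. Only the fibre through (0,0,·) is needed: R[0,0,:] = T[0,0,:] − Σₗ aₗ[0]bₗ[0]cₗ = [-18, -18, -27] − (3)·(-3)·(1, 2, 2) = [-9, 0, -9]. Then w[k] = R[0,0,k] / -3 for each k, giving w = [-9, 0, -9] / -3 = (3, 0, 3).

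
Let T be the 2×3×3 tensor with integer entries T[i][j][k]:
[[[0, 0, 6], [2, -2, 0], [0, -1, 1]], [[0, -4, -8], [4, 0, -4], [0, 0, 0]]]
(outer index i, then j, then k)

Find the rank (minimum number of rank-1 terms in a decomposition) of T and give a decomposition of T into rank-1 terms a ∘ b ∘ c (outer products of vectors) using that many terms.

rank(T) = 3

Lower bound: the mode-3 unfolding of T (rows indexed by k, columns by (i,j) = (0,0), (0,1), (0,2), (1,0), (1,1), (1,2)) is [[0, 2, 0, 0, 4, 0], [0, -2, -1, -4, 0, 0], [6, 0, 1, -8, -4, 0]].
There the 3×3 minor on rows k ∈ {0, 1, 2}, columns (i,j) ∈ {(0,0), (0,1), (0,2)} is det [[0, 2, 0], [0, -2, -1], [6, 0, 1]] = -12 ≠ 0, so this unfolding has rank ≥ 3; CP rank is at least every unfolding rank, so rank(T) ≥ 3. (This is only a lower bound: in general the CP rank may exceed every unfolding rank, so we still need to exhibit 3 rank-1 terms summing to T.)
Upper bound: T is a sum of 3 rank-1 terms, T = [1, -2] ∘ [1, 0, 0] ∘ [0, 2, 4] + [1, 0] ∘ [2, 2, 1] ∘ [0, -1, 1] + [1, 2] ∘ [0, 1, 0] ∘ [2, 0, -2] (written with every a and b primitive with positive leading entry and the scale carried by c; CP decompositions are not unique, and this one is verified by expanding entrywise), so rank(T) ≤ 3.
These bounds meet, so rank(T) = 3.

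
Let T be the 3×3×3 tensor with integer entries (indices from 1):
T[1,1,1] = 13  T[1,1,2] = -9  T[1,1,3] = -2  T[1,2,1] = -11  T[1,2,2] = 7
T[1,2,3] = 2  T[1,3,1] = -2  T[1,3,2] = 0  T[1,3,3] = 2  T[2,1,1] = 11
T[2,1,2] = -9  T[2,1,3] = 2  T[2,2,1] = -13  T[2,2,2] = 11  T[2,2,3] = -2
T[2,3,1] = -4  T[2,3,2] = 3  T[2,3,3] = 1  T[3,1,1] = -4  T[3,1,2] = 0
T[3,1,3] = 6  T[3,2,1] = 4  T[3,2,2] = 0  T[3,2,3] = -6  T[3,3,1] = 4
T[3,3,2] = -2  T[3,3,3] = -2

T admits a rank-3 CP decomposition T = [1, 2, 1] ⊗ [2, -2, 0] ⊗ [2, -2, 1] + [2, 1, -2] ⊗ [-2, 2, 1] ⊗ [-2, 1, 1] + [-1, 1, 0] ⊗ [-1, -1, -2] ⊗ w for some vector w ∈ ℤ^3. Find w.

w = [1, -1, 0]

Subtract the known terms from T to get the rank-1 residual R = [-1, 1, 0] ⊗ [-1, -1, -2] ⊗ w, so R[i,j,k] = a[i]·b[j]·w[k]. Pick indices with nonzero a[1]·b[1] = (-1)·(-1) = 1. Only the fibre through (1,1,·) is needed: R[1,1,:] = T[1,1,:] − Σₗ aₗ[1]bₗ[1]cₗ = [13, -9, -2] − (1)·(2)·[2, -2, 1] − (2)·(-2)·[-2, 1, 1] = [1, -1, 0]. Then w[k] = R[1,1,k] / 1 for each k, giving w = [1, -1, 0] / 1 = [1, -1, 0].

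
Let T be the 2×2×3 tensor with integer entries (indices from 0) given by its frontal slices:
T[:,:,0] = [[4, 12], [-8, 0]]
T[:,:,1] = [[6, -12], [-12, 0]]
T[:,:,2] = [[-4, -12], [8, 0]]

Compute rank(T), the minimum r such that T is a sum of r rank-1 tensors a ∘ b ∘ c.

2

Lower bound: the mode-1 unfolding of T (rows indexed by i, columns by (j,k) = (0,0), (0,1), (0,2), (1,0), (1,1), (1,2)) is [[4, 6, -4, 12, -12, -12], [-8, -12, 8, 0, 0, 0]].
There the 2×2 minor on rows i ∈ {0, 1}, columns (j,k) ∈ {(0,0), (1,0)} is det [[4, 12], [-8, 0]] = 96 ≠ 0, so this unfolding has rank ≥ 2; CP rank is at least every unfolding rank, so rank(T) ≥ 2. (This is only a lower bound: in general the CP rank may exceed every unfolding rank, so we still need to exhibit 2 rank-1 terms summing to T.)
Upper bound — finding two terms. Write S_k = T[:,:,k] for the frontal slices: S₀ = [[4, 12], [-8, 0]], S₁ = [[6, -12], [-12, 0]], S₂ = [[-4, -12], [8, 0]].
If T = a₁ ∘ b₁ ∘ c₁ + a₂ ∘ b₂ ∘ c₂ then each S_k = c₁[k]·a₁b₁ᵀ + c₂[k]·a₂b₂ᵀ. S₀ and S₁ are linearly independent, so a₁b₁ᵀ and a₂b₂ᵀ must span the same plane of matrices: they are the rank-1 matrices of the form x·S₀ + y·S₁.
det(x·S₀ + y·S₁) is 96·x² + 48·xy − 144·y² = 48·(2·x + 3·y)(x − y), vanishing at (x:y) = (3:-2) and (1:1).
M₁ = 3·S₀ − 2·S₁ = [[0, 60], [0, 0]] = 60·[1, 0][0, 1]ᵀ and M₂ = S₀ + S₁ = [[10, 0], [-20, 0]] = 10·[1, -2][1, 0]ᵀ, so take a₁ = [1, 0], b₁ = [0, 1], a₂ = [1, -2], b₂ = [1, 0].
Each slice is an integer combination of E₁ = a₁b₁ᵀ and E₂ = a₂b₂ᵀ: S₀ = 12·E₁ + 4·E₂, S₁ = −12·E₁ + 6·E₂, S₂ = −12·E₁ − 4·E₂; reading off coefficients, c₁ = [12, -12, -12] and c₂ = [4, 6, -4].
Hence T = [1, 0] ∘ [0, 1] ∘ [12, -12, -12] + [1, -2] ∘ [1, 0] ∘ [4, 6, -4], so rank(T) ≤ 2.
These bounds meet, so rank(T) = 2.
Check entry T[1,1,1] = 0: (0)·(1)·(-12) + (-2)·(0)·(6) = 0.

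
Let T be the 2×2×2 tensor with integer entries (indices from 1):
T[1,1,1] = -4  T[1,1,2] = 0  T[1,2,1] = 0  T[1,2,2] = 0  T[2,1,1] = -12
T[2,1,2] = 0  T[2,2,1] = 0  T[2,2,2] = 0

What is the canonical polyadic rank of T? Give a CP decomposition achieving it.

rank(T) = 1

Lower bound: T ≠ 0 (e.g. T[1,1,1] = -4), so rank(T) ≥ 1.
Upper bound: the mode-1 fibre T[:,1,1] = [-4, -12] gives a = [1, 3] (primitive direction); the mode-2 fibre T[1,:,1] = [-4, 0] gives b = [1, 0]; then c[k] = T[1,1,k] / (a[1]·b[1]) = [-4, 0] / 1 = [-4, 0].
Expanding [1, 3] (x) [1, 0] (x) [-4, 0] reproduces all 8 entries of T, so T = [1, 3] (x) [1, 0] (x) [-4, 0] and rank(T) ≤ 1.
These bounds meet, so rank(T) = 1.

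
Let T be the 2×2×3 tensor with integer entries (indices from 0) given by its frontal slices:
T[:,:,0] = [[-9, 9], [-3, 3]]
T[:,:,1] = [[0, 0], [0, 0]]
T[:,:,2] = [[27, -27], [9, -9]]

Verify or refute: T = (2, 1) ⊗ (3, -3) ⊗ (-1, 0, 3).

No

Reconstruct entry (0,0,0) from the claimed factors: Σₗ aₗ[0]bₗ[0]cₗ[0] = (2)·(3)·(-1) = -6, but T[0,0,0] = -9. The claim is false.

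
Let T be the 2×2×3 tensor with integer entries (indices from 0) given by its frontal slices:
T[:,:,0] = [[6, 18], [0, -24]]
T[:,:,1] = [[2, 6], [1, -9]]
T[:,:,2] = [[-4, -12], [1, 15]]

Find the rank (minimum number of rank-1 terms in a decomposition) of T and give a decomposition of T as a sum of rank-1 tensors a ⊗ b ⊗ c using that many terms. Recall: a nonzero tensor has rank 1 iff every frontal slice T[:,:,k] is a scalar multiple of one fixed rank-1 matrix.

rank(T) = 2

Lower bound: the mode-2 unfolding of T (rows indexed by j, columns by (i,k) = (0,0), (0,1), (0,2), (1,0), (1,1), (1,2)) is [[6, 2, -4, 0, 1, 1], [18, 6, -12, -24, -9, 15]].
There the 2×2 minor on rows j ∈ {0, 1}, columns (i,k) ∈ {(0,0), (1,0)} is det [[6, 0], [18, -24]] = -144 ≠ 0, so this unfolding has rank ≥ 2; CP rank is at least every unfolding rank, so rank(T) ≥ 2. (Unfolding ranks only ever bound the CP rank from below — rank(T) can be strictly larger than all of them — so the matching upper bound has to come from an explicit 2-term decomposition.)
Upper bound — finding two terms. Write S_k = T[:,:,k] for the frontal slices: S₀ = [[6, 18], [0, -24]], S₁ = [[2, 6], [1, -9]], S₂ = [[-4, -12], [1, 15]].
If T = a₁ ⊗ b₁ ⊗ c₁ + a₂ ⊗ b₂ ⊗ c₂ then each S_k = c₁[k]·a₁b₁ᵀ + c₂[k]·a₂b₂ᵀ. S₀ and S₁ are linearly independent, so a₁b₁ᵀ and a₂b₂ᵀ must span the same plane of matrices: they are the rank-1 matrices of the form x·S₀ + y·S₁.
det(x·S₀ + y·S₁) is −144·x² − 120·xy − 24·y² = (-24)·(2·x + y)(3·x + y), vanishing at (x:y) = (1:-2) and (1:-3).
M₁ = S₀ − 2·S₁ = [[2, 6], [-2, -6]] = 2·[1, -1][1, 3]ᵀ and M₂ = S₀ − 3·S₁ = [[0, 0], [-3, 3]] = (-3)·[0, 1][1, -1]ᵀ, so take a₁ = [1, -1], b₁ = [1, 3], a₂ = [0, 1], b₂ = [1, -1].
Each slice is an integer combination of E₁ = a₁b₁ᵀ and E₂ = a₂b₂ᵀ: S₀ = 6·E₁ + 6·E₂, S₁ = 2·E₁ + 3·E₂, S₂ = −4·E₁ − 3·E₂; reading off coefficients, c₁ = [6, 2, -4] and c₂ = [6, 3, -3].
Hence T = [1, -1] ⊗ [1, 3] ⊗ [6, 2, -4] + [0, 1] ⊗ [1, -1] ⊗ [6, 3, -3], so rank(T) ≤ 2.
These bounds meet, so rank(T) = 2.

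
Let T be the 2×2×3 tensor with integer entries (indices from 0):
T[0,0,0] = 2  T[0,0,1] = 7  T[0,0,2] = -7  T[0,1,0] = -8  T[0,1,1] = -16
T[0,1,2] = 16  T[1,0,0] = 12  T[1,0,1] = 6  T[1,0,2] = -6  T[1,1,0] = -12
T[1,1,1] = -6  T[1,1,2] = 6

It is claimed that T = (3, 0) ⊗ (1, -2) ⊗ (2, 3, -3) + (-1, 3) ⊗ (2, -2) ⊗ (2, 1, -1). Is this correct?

Reconstruct entrywise from the claimed factors. For example, T[0,1,0] = -8 and Σₗ aₗ[0]bₗ[1]cₗ[0] = (3)·(-2)·(2) + (-1)·(-2)·(2) = -8; checking all 12 entries, every one matches. The claim holds.

Yes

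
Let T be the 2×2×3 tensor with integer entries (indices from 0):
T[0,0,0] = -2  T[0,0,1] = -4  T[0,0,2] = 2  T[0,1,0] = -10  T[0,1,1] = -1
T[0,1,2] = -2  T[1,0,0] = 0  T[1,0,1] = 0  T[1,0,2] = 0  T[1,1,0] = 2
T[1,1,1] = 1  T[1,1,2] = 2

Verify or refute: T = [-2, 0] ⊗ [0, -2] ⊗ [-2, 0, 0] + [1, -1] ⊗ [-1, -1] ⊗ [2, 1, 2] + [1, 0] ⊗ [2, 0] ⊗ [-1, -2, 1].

No

Reconstruct entry (0,0,0) from the claimed factors: Σₗ aₗ[0]bₗ[0]cₗ[0] = (-2)·(0)·(-2) + (1)·(-1)·(2) + (1)·(2)·(-1) = -4, but T[0,0,0] = -2. The claim is false.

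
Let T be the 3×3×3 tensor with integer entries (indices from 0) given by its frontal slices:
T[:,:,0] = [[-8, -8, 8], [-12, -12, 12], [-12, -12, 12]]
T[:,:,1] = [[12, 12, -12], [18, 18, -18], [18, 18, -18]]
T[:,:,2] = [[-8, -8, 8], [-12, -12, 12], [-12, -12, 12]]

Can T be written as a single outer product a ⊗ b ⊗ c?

If T = a ⊗ b ⊗ c then every fibre of T is a multiple of the corresponding factor, so read the factors off the fibres through the nonzero entry T[0,0,0] = -8.
The mode-1 fibre T[:,0,0] = [-8, -12, -12] gives a = [2, 3, 3] (primitive direction); the mode-2 fibre T[0,:,0] = [-8, -8, 8] gives b = [1, 1, -1]; then c[k] = T[0,0,k] / (a[0]·b[0]) = [-8, 12, -8] / 2 = [-4, 6, -4].
Expanding [2, 3, 3] ⊗ [1, 1, -1] ⊗ [-4, 6, -4] reproduces all 27 entries of T, so T = [2, 3, 3] ⊗ [1, 1, -1] ⊗ [-4, 6, -4] and rank(T) ≤ 1.
Equivalently every frontal slice T[:,:,k] is c[k] times the rank-1 matrix [2, 3, 3] ⊗ [1, 1, -1]. So T has rank 1 (it is nonzero).

Yes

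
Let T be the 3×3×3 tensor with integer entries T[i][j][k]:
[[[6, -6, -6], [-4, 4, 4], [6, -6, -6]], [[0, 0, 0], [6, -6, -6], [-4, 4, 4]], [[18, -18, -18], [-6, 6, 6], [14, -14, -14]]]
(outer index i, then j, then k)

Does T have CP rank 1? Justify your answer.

No

The mode-1 unfolding of T (rows indexed by i, columns by (j,k) = (0,0), (0,1), (0,2), (1,0), (1,1), (1,2), (2,0), (2,1), (2,2)) is [[6, -6, -6, -4, 4, 4, 6, -6, -6], [0, 0, 0, 6, -6, -6, -4, 4, 4], [18, -18, -18, -6, 6, 6, 14, -14, -14]].
There the 2×2 minor on rows i ∈ {0, 1}, columns (j,k) ∈ {(0,0), (1,0)} is det [[6, -4], [0, 6]] = 36 ≠ 0, so this unfolding has rank ≥ 2; CP rank is at least every unfolding rank, so rank(T) ≥ 2.
In particular rank(T) ≥ 2 > 1, so T is not rank-1.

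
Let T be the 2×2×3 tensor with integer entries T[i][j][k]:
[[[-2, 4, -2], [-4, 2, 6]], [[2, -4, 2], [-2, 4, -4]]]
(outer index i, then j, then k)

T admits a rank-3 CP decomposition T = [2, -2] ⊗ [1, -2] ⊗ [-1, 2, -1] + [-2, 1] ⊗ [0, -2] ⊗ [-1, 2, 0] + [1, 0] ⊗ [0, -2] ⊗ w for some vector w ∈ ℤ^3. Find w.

w = [2, -1, -1]

Subtract the known terms from T to get the rank-1 residual R = [1, 0] ⊗ [0, -2] ⊗ w, so R[i,j,k] = a[i]·b[j]·w[k]. Pick indices with nonzero a[0]·b[1] = (1)·(-2) = -2. Only the fibre through (0,1,·) is needed: R[0,1,:] = T[0,1,:] − Σₗ aₗ[0]bₗ[1]cₗ = [-4, 2, 6] − (2)·(-2)·[-1, 2, -1] − (-2)·(-2)·[-1, 2, 0] = [-4, 2, 2]. Then w[k] = R[0,1,k] / -2 for each k, giving w = [-4, 2, 2] / -2 = [2, -1, -1].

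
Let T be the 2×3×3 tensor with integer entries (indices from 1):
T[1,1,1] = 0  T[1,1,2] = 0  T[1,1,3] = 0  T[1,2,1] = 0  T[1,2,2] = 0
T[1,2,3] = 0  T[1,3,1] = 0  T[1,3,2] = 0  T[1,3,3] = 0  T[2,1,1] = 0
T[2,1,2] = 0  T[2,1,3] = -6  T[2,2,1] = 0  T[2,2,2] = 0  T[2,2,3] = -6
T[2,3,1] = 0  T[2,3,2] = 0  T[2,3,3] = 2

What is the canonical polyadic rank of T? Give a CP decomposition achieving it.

rank(T) = 1

Lower bound: T ≠ 0 (e.g. T[2,1,3] = -6), so rank(T) ≥ 1.
Upper bound: if T = a (x) b (x) c then every fibre of T is a multiple of the corresponding factor, so read the factors off the fibres through the nonzero entry T[2,1,3] = -6.
The mode-1 fibre T[:,1,3] = [0, -6] gives a = [0, 1] (primitive direction); the mode-2 fibre T[2,:,3] = [-6, -6, 2] gives b = [3, 3, -1]; then c[k] = T[2,1,k] / (a[2]·b[1]) = [0, 0, -6] / 3 = [0, 0, -2].
Expanding [0, 1] (x) [3, 3, -1] (x) [0, 0, -2] reproduces all 18 entries of T, so T = [0, 1] (x) [3, 3, -1] (x) [0, 0, -2] and rank(T) ≤ 1.
These bounds meet, so rank(T) = 1.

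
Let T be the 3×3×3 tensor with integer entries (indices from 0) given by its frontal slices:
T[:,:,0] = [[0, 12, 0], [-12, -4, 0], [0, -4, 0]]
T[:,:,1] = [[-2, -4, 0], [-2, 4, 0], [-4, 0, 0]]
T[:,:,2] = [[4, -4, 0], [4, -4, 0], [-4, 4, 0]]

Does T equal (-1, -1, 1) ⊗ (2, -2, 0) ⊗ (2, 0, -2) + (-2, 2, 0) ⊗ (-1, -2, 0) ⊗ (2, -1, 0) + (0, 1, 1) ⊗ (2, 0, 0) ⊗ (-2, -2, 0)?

Reconstruct entrywise from the claimed factors. For example, T[0,1,2] = -4 and Σₗ aₗ[0]bₗ[1]cₗ[2] = (-1)·(-2)·(-2) + (-2)·(-2)·(0) + (0)·(0)·(0) = -4; checking all 27 entries, every one matches. The claim holds.

Yes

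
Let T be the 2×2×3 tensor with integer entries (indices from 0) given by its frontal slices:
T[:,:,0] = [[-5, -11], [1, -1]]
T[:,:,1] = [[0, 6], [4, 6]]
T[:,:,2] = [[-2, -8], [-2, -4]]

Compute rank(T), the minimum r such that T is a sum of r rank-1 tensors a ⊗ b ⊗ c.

Lower bound: the mode-3 unfolding of T (rows indexed by k, columns by (i,j) = (0,0), (0,1), (1,0), (1,1)) is [[-5, -11, 1, -1], [0, 6, 4, 6], [-2, -8, -2, -4]].
There the 2×2 minor on rows k ∈ {0, 1}, columns (i,j) ∈ {(0,0), (0,1)} is det [[-5, -11], [0, 6]] = -30 ≠ 0, so this unfolding has rank ≥ 2; CP rank is at least every unfolding rank, so rank(T) ≥ 2. (This is only a lower bound: in general the CP rank may exceed every unfolding rank, so we still need to exhibit 2 rank-1 terms summing to T.)
Upper bound — finding two terms. Write S_k = T[:,:,k] for the frontal slices: S₀ = [[-5, -11], [1, -1]], S₁ = [[0, 6], [4, 6]], S₂ = [[-2, -8], [-2, -4]].
If T = a₁ ⊗ b₁ ⊗ c₁ + a₂ ⊗ b₂ ⊗ c₂ then each S_k = c₁[k]·a₁b₁ᵀ + c₂[k]·a₂b₂ᵀ. S₀ and S₁ are linearly independent, so a₁b₁ᵀ and a₂b₂ᵀ must span the same plane of matrices: they are the rank-1 matrices of the form x·S₀ + y·S₁.
det(x·S₀ + y·S₁) is 16·x² + 8·xy − 24·y² = 8·(2·x + 3·y)(x − y), vanishing at (x:y) = (3:-2) and (1:1).
M₁ = 3·S₀ − 2·S₁ = [[-15, -45], [-5, -15]] = (-5)·[3, 1][1, 3]ᵀ and M₂ = S₀ + S₁ = [[-5, -5], [5, 5]] = (-5)·[1, -1][1, 1]ᵀ, so take a₁ = [3, 1], b₁ = [1, 3], a₂ = [1, -1], b₂ = [1, 1].
Each slice is an integer combination of E₁ = a₁b₁ᵀ and E₂ = a₂b₂ᵀ: S₀ = −E₁ − 2·E₂, S₁ = E₁ − 3·E₂, S₂ = −E₁ + E₂; reading off coefficients, c₁ = [-1, 1, -1] and c₂ = [-2, -3, 1].
Hence T = [3, 1] ⊗ [1, 3] ⊗ [-1, 1, -1] + [1, -1] ⊗ [1, 1] ⊗ [-2, -3, 1], so rank(T) ≤ 2.
These bounds meet, so rank(T) = 2.

2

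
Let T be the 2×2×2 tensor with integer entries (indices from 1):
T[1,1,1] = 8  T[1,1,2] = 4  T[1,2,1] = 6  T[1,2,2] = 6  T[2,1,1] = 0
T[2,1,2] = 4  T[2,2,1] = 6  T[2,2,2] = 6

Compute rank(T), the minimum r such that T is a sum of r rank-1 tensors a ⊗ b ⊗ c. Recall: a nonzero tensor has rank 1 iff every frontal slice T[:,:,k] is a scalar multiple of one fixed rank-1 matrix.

2

Lower bound: the mode-3 unfolding of T (rows indexed by k, columns by (i,j) = (1,1), (1,2), (2,1), (2,2)) is [[8, 6, 0, 6], [4, 6, 4, 6]].
There the 2×2 minor on rows k ∈ {1, 2}, columns (i,j) ∈ {(1,1), (1,2)} is det [[8, 6], [4, 6]] = 24 ≠ 0, so this unfolding has rank ≥ 2; CP rank is at least every unfolding rank, so rank(T) ≥ 2. (Unfolding ranks only ever bound the CP rank from below — rank(T) can be strictly larger than all of them — so the matching upper bound has to come from an explicit 2-term decomposition.)
Upper bound — finding two terms. Write S_k = T[:,:,k] for the frontal slices: S₁ = [[8, 6], [0, 6]], S₂ = [[4, 6], [4, 6]].
If T = a₁ ⊗ b₁ ⊗ c₁ + a₂ ⊗ b₂ ⊗ c₂ then each S_k = c₁[k]·a₁b₁ᵀ + c₂[k]·a₂b₂ᵀ. S₁ and S₂ are linearly independent, so a₁b₁ᵀ and a₂b₂ᵀ must span the same plane of matrices: they are the rank-1 matrices of the form x·S₁ + y·S₂.
det(x·S₁ + y·S₂) is 48·x² + 48·xy = 48·(x + y)(x), vanishing at (x:y) = (1:-1) and (0:1).
M₁ = S₁ − S₂ = [[4, 0], [-4, 0]] = 4·[1, -1][1, 0]ᵀ and M₂ = S₂ = [[4, 6], [4, 6]] = 2·[1, 1][2, 3]ᵀ, so take a₁ = [1, -1], b₁ = [1, 0], a₂ = [1, 1], b₂ = [2, 3].
Each slice is an integer combination of E₁ = a₁b₁ᵀ and E₂ = a₂b₂ᵀ: S₁ = 4·E₁ + 2·E₂, S₂ = 2·E₂; reading off coefficients, c₁ = [4, 0] and c₂ = [2, 2].
Hence T = [1, -1] ⊗ [1, 0] ⊗ [4, 0] + [1, 1] ⊗ [2, 3] ⊗ [2, 2], so rank(T) ≤ 2.
These bounds meet, so rank(T) = 2.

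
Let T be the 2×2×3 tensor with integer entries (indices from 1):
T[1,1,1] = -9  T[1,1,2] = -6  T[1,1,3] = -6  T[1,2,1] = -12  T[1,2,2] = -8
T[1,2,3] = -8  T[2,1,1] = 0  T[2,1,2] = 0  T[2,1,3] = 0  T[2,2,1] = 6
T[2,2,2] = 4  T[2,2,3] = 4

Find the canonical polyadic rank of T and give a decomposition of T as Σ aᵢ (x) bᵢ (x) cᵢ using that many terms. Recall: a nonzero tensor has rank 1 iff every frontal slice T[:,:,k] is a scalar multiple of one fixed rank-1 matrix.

Lower bound: in the mode-1 unfolding of T (rows indexed by i, columns by (j,k)) the 2×2 minor on rows i ∈ {1, 2}, columns (j,k) ∈ {(1,1), (2,1)} is det [[-9, -12], [0, 6]] = -54 ≠ 0, so that unfolding has rank ≥ 2 and hence rank(T) ≥ 2 (CP rank is at least every unfolding rank, though it can be larger).
Upper bound: T[:,:,k] = c[k]·M for every slice, with c = [3, 2, 2] and M = [[-3, -4], [0, 2]] (rows i, columns j).
Splitting M by its rows (i = 1, 2), M = [1, 0][-3, -4]ᵀ + [0, 1][0, 2]ᵀ.
Hence T = [1, 0] (x) [-3, -4] (x) [3, 2, 2] + [0, 1] (x) [0, 2] (x) [3, 2, 2], so rank(T) ≤ 2.
These bounds meet, so rank(T) = 2.

rank(T) = 2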